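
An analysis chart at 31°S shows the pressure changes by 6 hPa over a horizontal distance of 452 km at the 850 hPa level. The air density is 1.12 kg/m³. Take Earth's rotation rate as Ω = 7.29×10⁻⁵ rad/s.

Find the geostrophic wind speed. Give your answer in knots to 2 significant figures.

31 knots

Coriolis parameter at 31°S:
f = 2Ω sin φ = 2 × 7.29×10⁻⁵ × sin 31° = 7.51×10⁻⁵ s⁻¹
Pressure gradient: |∂P/∂n| = 600 Pa / 452000 m = 1.33×10⁻³ Pa/m
Geostrophic balance (pressure-gradient force = Coriolis force):
V_g = (1/(fρ)) |∂P/∂n| = 1.33×10⁻³ / (7.51×10⁻⁵ × 1.12) = 15.8 m/s
Converting: 15.8 m/s × 1.944 = 31 knots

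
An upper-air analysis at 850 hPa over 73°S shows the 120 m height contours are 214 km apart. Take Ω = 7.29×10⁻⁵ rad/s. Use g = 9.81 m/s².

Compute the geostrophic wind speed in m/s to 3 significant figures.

39.5 m/s

Coriolis parameter at 73°S:
f = 2Ω sin φ = 2 × 7.29×10⁻⁵ × sin 73° = 1.39×10⁻⁴ s⁻¹
Height gradient: |∂Z/∂n| = 120 m / 214000 m = 5.61×10⁻⁴
On a pressure surface, geostrophic balance gives V_g = (g/f)|∂Z/∂n|:
V_g = 9.81 × 5.61×10⁻⁴ / 1.39×10⁻⁴ = 39.5 m/s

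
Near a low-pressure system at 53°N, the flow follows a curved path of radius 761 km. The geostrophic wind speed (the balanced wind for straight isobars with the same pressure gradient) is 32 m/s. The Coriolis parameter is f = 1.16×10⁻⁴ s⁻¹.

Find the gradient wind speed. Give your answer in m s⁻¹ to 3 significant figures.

Around a low, centrifugal force acts outward with Coriolis, so pressure-gradient force balances both:
(1/ρ)|∂P/∂n| = fV + V²/R  →  V² + fR·V − fR·V_g = 0
With fR = 1.16×10⁻⁴ × 761×10³ m = 88.3 m/s:
V = [−fR + √((fR)² + 4 fR V_g)]/2 = [−88.3 + √(88.3² + 4×88.3×32)]/2 = 24.9 m/s
Subgeostrophic (V < V_g = 32 m/s), as expected around a low.

24.9 m s⁻¹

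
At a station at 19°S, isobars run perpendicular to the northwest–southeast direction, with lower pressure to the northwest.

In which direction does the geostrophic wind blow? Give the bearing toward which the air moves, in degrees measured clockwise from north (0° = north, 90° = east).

225°

The pressure-gradient force points toward the northwest (bearing 315°).
Geostrophic balance: in the Southern Hemisphere the Coriolis force deflects motion to the left, so the geostrophic wind blows 90° to the left of the pressure-gradient force (low pressure on the right).
Rotating 315° by 90° counterclockwise gives 225° — the wind blows toward the southwest.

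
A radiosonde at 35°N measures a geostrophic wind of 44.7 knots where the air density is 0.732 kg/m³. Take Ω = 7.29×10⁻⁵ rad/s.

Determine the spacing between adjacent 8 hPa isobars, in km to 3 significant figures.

568 km

Coriolis parameter at 35°N:
f = 2Ω sin φ = 2 × 7.29×10⁻⁵ × sin 35° = 8.36×10⁻⁵ s⁻¹
Wind speed in SI: 44.7 knots = 23.0 m/s
Geostrophic balance rearranged: |∂P/∂n| = f ρ V_g
|∂P/∂n| = 8.36×10⁻⁵ × 0.732 × 23.0 = 1.41×10⁻³ Pa/m
Isobar spacing: Δn = ΔP/|∂P/∂n| = 800 Pa / 1.41×10⁻³ Pa/m = 568309 m ≈ 568 km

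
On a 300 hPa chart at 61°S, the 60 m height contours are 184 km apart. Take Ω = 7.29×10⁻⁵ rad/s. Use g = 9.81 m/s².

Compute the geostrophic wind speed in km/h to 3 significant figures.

90.3 km/h

Coriolis parameter at 61°S:
f = 2Ω sin φ = 2 × 7.29×10⁻⁵ × sin 61° = 1.28×10⁻⁴ s⁻¹
Height gradient: |∂Z/∂n| = 60 m / 184000 m = 3.26×10⁻⁴
On a pressure surface, geostrophic balance gives V_g = (g/f)|∂Z/∂n|:
V_g = 9.81 × 3.26×10⁻⁴ / 1.28×10⁻⁴ = 25.1 m/s
Converting: 25.1 m/s × 3.6 = 90.3 km/h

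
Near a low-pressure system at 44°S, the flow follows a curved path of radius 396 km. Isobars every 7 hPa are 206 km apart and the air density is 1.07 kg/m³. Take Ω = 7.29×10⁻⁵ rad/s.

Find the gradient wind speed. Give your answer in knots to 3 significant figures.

40.2 knots

Coriolis parameter at 44°S:
f = 2Ω sin φ = 2 × 7.29×10⁻⁵ × sin 44° = 1.01×10⁻⁴ s⁻¹
Pressure gradient: |∂P/∂n| = 700 Pa / 206000 m = 3.40×10⁻³ Pa/m
Geostrophic speed: V_g = |∂P/∂n|/(fρ) = 3.40×10⁻³/(1.01×10⁻⁴ × 1.07) = 31.4 m/s
Around a low, centrifugal force acts outward with Coriolis, so pressure-gradient force balances both:
(1/ρ)|∂P/∂n| = fV + V²/R  →  V² + fR·V − fR·V_g = 0
With fR = 1.01×10⁻⁴ × 396×10³ m = 40.1 m/s:
V = [−fR + √((fR)² + 4 fR V_g)]/2 = [−40.1 + √(40.1² + 4×40.1×31.4)]/2 = 20.7 m/s
Subgeostrophic (V < V_g = 31.4 m/s), as expected around a low.
Converting: 20.7 m/s × 1.944 = 40.2 knots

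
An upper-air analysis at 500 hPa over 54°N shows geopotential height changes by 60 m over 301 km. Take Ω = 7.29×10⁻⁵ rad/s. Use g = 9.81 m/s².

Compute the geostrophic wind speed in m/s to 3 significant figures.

16.6 m/s

Coriolis parameter at 54°N:
f = 2Ω sin φ = 2 × 7.29×10⁻⁵ × sin 54° = 1.18×10⁻⁴ s⁻¹
Height gradient: |∂Z/∂n| = 60 m / 301000 m = 1.99×10⁻⁴
On a pressure surface, geostrophic balance gives V_g = (g/f)|∂Z/∂n|:
V_g = 9.81 × 1.99×10⁻⁴ / 1.18×10⁻⁴ = 16.6 m/s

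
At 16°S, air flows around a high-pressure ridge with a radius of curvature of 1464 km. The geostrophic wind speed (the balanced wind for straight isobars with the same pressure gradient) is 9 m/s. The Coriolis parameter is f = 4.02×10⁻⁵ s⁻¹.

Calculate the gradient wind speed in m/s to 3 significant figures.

11.1 m/s

Around a high, pressure-gradient force acts outward with centrifugal, so Coriolis balances both:
fV = (1/ρ)|∂P/∂n| + V²/R  →  V² − fR·V + fR·V_g = 0
With fR = 4.02×10⁻⁵ × 1464×10³ m = 58.9 m/s:
V = [fR − √((fR)² − 4 fR V_g)]/2 = [58.9 − √(58.9² − 4×58.9×9)]/2 = 11.1 m/s
Supergeostrophic (V > V_g = 9 m/s), as expected around a high.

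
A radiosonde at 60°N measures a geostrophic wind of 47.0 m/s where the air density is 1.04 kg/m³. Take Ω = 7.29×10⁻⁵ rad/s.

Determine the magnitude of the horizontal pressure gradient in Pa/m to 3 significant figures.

Coriolis parameter at 60°N:
f = 2Ω sin φ = 2 × 7.29×10⁻⁵ × sin 60° = 1.26×10⁻⁴ s⁻¹
Geostrophic balance rearranged: |∂P/∂n| = f ρ V_g
|∂P/∂n| = 1.26×10⁻⁴ × 1.04 × 47.0 = 6.17×10⁻³ Pa/m

6.17×10⁻³ Pa/m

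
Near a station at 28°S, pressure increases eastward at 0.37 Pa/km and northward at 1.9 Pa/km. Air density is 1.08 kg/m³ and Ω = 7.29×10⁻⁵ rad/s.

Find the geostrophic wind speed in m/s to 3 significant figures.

Coriolis parameter at 28°S:
f = 2Ω sin φ = 2 × 7.29×10⁻⁵ × sin 28° = 6.84×10⁻⁵ s⁻¹
In the Southern Hemisphere f is negative: f = −6.84×10⁻⁵ s⁻¹.
Component geostrophic relations (x east, y north):
u_g = −(1/(fρ)) ∂P/∂y,  v_g = (1/(fρ)) ∂P/∂x
u_g = −(1.9×10⁻³)/(−6.84×10⁻⁵ × 1.08) = 25.7 m/s;  v_g = (0.37×10⁻³)/(−6.84×10⁻⁵ × 1.08) = −5.01 m/s
|V_g| = √(u_g² + v_g²) = 26.2 m/s

26.2 m/s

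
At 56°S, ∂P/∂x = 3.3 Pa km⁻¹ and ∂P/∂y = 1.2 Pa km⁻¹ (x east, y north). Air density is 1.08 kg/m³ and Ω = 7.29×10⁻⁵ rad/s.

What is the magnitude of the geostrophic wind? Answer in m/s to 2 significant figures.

27 m/s

Coriolis parameter at 56°S:
f = 2Ω sin φ = 2 × 7.29×10⁻⁵ × sin 56° = 1.21×10⁻⁴ s⁻¹
In the Southern Hemisphere f is negative: f = −1.21×10⁻⁴ s⁻¹.
Component geostrophic relations (x east, y north):
u_g = −(1/(fρ)) ∂P/∂y,  v_g = (1/(fρ)) ∂P/∂x
u_g = −(1.2×10⁻³)/(−1.21×10⁻⁴ × 1.08) = 9.19 m/s;  v_g = (3.3×10⁻³)/(−1.21×10⁻⁴ × 1.08) = −25.3 m/s
|V_g| = √(u_g² + v_g²) = 26.9 m/s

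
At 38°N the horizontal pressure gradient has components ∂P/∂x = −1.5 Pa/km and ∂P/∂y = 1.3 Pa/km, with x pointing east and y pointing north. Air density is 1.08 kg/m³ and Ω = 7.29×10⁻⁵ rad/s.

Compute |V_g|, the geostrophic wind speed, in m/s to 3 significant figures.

20.5 m/s

Coriolis parameter at 38°N:
f = 2Ω sin φ = 2 × 7.29×10⁻⁵ × sin 38° = 8.98×10⁻⁵ s⁻¹
Component geostrophic relations (x east, y north):
u_g = −(1/(fρ)) ∂P/∂y,  v_g = (1/(fρ)) ∂P/∂x
u_g = −(1.3×10⁻³)/(8.98×10⁻⁵ × 1.08) = −13.4 m/s;  v_g = (−1.5×10⁻³)/(8.98×10⁻⁵ × 1.08) = −15.5 m/s
|V_g| = √(u_g² + v_g²) = 20.5 m/s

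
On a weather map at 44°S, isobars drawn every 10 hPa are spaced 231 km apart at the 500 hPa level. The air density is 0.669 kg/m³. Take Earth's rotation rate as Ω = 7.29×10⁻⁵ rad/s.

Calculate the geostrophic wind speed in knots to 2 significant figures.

Coriolis parameter at 44°S:
f = 2Ω sin φ = 2 × 7.29×10⁻⁵ × sin 44° = 1.01×10⁻⁴ s⁻¹
Pressure gradient: |∂P/∂n| = 1000 Pa / 231000 m = 4.33×10⁻³ Pa/m
Geostrophic balance (pressure-gradient force = Coriolis force):
V_g = (1/(fρ)) |∂P/∂n| = 4.33×10⁻³ / (1.01×10⁻⁴ × 0.669) = 63.9 m/s
Converting: 63.9 m/s × 1.944 = 120 knots

120 knots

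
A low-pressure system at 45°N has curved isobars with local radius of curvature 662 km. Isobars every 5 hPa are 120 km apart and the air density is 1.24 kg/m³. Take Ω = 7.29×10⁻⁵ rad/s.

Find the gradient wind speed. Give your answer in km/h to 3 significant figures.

Coriolis parameter at 45°N:
f = 2Ω sin φ = 2 × 7.29×10⁻⁵ × sin 45° = 1.03×10⁻⁴ s⁻¹
Pressure gradient: |∂P/∂n| = 500 Pa / 120000 m = 4.17×10⁻³ Pa/m
Geostrophic speed: V_g = |∂P/∂n|/(fρ) = 4.17×10⁻³/(1.03×10⁻⁴ × 1.24) = 32.6 m/s
Around a low, centrifugal force acts outward with Coriolis, so pressure-gradient force balances both:
(1/ρ)|∂P/∂n| = fV + V²/R  →  V² + fR·V − fR·V_g = 0
With fR = 1.03×10⁻⁴ × 662×10³ m = 68.2 m/s:
V = [−fR + √((fR)² + 4 fR V_g)]/2 = [−68.2 + √(68.2² + 4×68.2×32.6)]/2 = 24.1 m/s
Subgeostrophic (V < V_g = 32.6 m/s), as expected around a low.
Converting: 24.1 m/s × 3.6 = 86.7 km/h

86.7 km/h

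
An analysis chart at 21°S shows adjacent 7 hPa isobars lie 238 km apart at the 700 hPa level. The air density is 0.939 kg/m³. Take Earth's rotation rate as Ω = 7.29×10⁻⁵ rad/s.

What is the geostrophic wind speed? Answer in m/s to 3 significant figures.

59.9 m/s

Coriolis parameter at 21°S:
f = 2Ω sin φ = 2 × 7.29×10⁻⁵ × sin 21° = 5.23×10⁻⁵ s⁻¹
Pressure gradient: |∂P/∂n| = 700 Pa / 238000 m = 2.94×10⁻³ Pa/m
Geostrophic balance (pressure-gradient force = Coriolis force):
V_g = (1/(fρ)) |∂P/∂n| = 2.94×10⁻³ / (5.23×10⁻⁵ × 0.939) = 59.9 m/s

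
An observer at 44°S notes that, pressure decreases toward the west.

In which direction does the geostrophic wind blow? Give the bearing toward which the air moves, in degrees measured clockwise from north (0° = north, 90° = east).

180°

The pressure-gradient force points toward the west (bearing 270°).
Geostrophic balance: in the Southern Hemisphere the Coriolis force deflects motion to the left, so the geostrophic wind blows 90° to the left of the pressure-gradient force (low pressure on the right).
Rotating 270° by 90° counterclockwise gives 180° — the wind blows toward the south.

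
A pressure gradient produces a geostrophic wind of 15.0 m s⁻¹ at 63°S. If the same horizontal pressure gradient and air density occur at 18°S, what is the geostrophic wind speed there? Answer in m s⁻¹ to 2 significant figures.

With the same pressure gradient and density, V_g ∝ 1/f ∝ 1/sin φ.
V₂ = V₁ · sin φ₁ / sin φ₂ = 15.0 × sin 63° / sin 18°
V₂ = 15.0 × 0.8910/0.3090 = 43 m s⁻¹

43 m s⁻¹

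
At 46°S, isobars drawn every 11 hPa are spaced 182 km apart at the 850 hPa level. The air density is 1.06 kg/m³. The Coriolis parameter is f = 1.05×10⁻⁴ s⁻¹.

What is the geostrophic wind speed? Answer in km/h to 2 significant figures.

Pressure gradient: |∂P/∂n| = 1100 Pa / 182000 m = 6.04×10⁻³ Pa/m
Geostrophic balance (pressure-gradient force = Coriolis force):
V_g = (1/(fρ)) |∂P/∂n| = 6.04×10⁻³ / (1.05×10⁻⁴ × 1.06) = 54.3 m/s
Converting: 54.3 m/s × 3.6 = 200 km/h

200 km/h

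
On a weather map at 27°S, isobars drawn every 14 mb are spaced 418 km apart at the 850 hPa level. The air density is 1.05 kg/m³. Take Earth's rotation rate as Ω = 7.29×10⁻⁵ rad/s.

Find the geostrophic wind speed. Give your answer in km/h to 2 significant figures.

Coriolis parameter at 27°S:
f = 2Ω sin φ = 2 × 7.29×10⁻⁵ × sin 27° = 6.62×10⁻⁵ s⁻¹
Pressure gradient: |∂P/∂n| = 1400 Pa / 418000 m = 3.35×10⁻³ Pa/m
Geostrophic balance (pressure-gradient force = Coriolis force):
V_g = (1/(fρ)) |∂P/∂n| = 3.35×10⁻³ / (6.62×10⁻⁵ × 1.05) = 48.2 m/s
Converting: 48.2 m/s × 3.6 = 170 km/h

170 km/h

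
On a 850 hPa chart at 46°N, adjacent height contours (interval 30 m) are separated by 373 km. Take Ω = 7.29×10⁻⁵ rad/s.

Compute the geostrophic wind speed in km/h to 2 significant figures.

27 km/h

Coriolis parameter at 46°N:
f = 2Ω sin φ = 2 × 7.29×10⁻⁵ × sin 46° = 1.05×10⁻⁴ s⁻¹
Height gradient: |∂Z/∂n| = 30 m / 373000 m = 8.04×10⁻⁵
On a pressure surface, geostrophic balance gives V_g = (g/f)|∂Z/∂n|:
V_g = 9.81 × 8.04×10⁻⁵ / 1.05×10⁻⁴ = 7.52 m/s
Converting: 7.52 m/s × 3.6 = 27 km/h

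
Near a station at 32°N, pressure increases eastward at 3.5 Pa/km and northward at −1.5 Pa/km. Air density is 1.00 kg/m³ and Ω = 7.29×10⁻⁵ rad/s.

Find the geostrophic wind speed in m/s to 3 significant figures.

Coriolis parameter at 32°N:
f = 2Ω sin φ = 2 × 7.29×10⁻⁵ × sin 32° = 7.73×10⁻⁵ s⁻¹
Component geostrophic relations (x east, y north):
u_g = −(1/(fρ)) ∂P/∂y,  v_g = (1/(fρ)) ∂P/∂x
u_g = −(−1.5×10⁻³)/(7.73×10⁻⁵ × 1.00) = 19.4 m/s;  v_g = (3.5×10⁻³)/(7.73×10⁻⁵ × 1.00) = 45.3 m/s
|V_g| = √(u_g² + v_g²) = 49.3 m/s

49.3 m/s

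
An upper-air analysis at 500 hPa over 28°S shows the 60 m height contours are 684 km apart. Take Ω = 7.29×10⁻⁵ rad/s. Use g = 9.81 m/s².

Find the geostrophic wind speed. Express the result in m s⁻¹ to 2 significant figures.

Coriolis parameter at 28°S:
f = 2Ω sin φ = 2 × 7.29×10⁻⁵ × sin 28° = 6.84×10⁻⁵ s⁻¹
Height gradient: |∂Z/∂n| = 60 m / 684000 m = 8.77×10⁻⁵
On a pressure surface, geostrophic balance gives V_g = (g/f)|∂Z/∂n|:
V_g = 9.81 × 8.77×10⁻⁵ / 6.84×10⁻⁵ = 12.6 m/s

13 m s⁻¹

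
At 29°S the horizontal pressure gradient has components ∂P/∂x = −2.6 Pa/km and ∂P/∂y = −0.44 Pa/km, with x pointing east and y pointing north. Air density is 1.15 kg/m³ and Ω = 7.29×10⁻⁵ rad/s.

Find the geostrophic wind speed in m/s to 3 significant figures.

Coriolis parameter at 29°S:
f = 2Ω sin φ = 2 × 7.29×10⁻⁵ × sin 29° = 7.07×10⁻⁵ s⁻¹
In the Southern Hemisphere f is negative: f = −7.07×10⁻⁵ s⁻¹.
Component geostrophic relations (x east, y north):
u_g = −(1/(fρ)) ∂P/∂y,  v_g = (1/(fρ)) ∂P/∂x
u_g = −(−0.44×10⁻³)/(−7.07×10⁻⁵ × 1.15) = −5.41 m/s;  v_g = (−2.6×10⁻³)/(−7.07×10⁻⁵ × 1.15) = 32.0 m/s
|V_g| = √(u_g² + v_g²) = 32.4 m/s

32.4 m/s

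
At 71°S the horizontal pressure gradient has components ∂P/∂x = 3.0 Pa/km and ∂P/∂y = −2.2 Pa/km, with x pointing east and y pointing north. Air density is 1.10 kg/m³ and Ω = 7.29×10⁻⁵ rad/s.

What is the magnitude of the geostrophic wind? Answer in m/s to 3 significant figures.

24.5 m/s

Coriolis parameter at 71°S:
f = 2Ω sin φ = 2 × 7.29×10⁻⁵ × sin 71° = 1.38×10⁻⁴ s⁻¹
In the Southern Hemisphere f is negative: f = −1.38×10⁻⁴ s⁻¹.
Component geostrophic relations (x east, y north):
u_g = −(1/(fρ)) ∂P/∂y,  v_g = (1/(fρ)) ∂P/∂x
u_g = −(−2.2×10⁻³)/(−1.38×10⁻⁴ × 1.10) = −14.5 m/s;  v_g = (3.0×10⁻³)/(−1.38×10⁻⁴ × 1.10) = −19.8 m/s
|V_g| = √(u_g² + v_g²) = 24.5 m/s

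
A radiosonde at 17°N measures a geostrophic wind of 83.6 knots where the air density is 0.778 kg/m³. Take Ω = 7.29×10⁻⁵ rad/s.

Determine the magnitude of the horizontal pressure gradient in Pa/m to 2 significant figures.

1.4×10⁻³ Pa/m

Coriolis parameter at 17°N:
f = 2Ω sin φ = 2 × 7.29×10⁻⁵ × sin 17° = 4.26×10⁻⁵ s⁻¹
Wind speed in SI: 83.6 knots = 43.0 m/s
Geostrophic balance rearranged: |∂P/∂n| = f ρ V_g
|∂P/∂n| = 4.26×10⁻⁵ × 0.778 × 43.0 = 1.43×10⁻³ Pa/m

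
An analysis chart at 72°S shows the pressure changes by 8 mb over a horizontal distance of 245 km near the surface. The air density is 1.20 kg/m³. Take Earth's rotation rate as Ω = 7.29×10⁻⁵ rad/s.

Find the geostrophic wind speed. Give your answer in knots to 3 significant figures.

38.1 knots

Coriolis parameter at 72°S:
f = 2Ω sin φ = 2 × 7.29×10⁻⁵ × sin 72° = 1.39×10⁻⁴ s⁻¹
Pressure gradient: |∂P/∂n| = 800 Pa / 245000 m = 3.27×10⁻³ Pa/m
Geostrophic balance (pressure-gradient force = Coriolis force):
V_g = (1/(fρ)) |∂P/∂n| = 3.27×10⁻³ / (1.39×10⁻⁴ × 1.20) = 19.6 m/s
Converting: 19.6 m/s × 1.944 = 38.1 knots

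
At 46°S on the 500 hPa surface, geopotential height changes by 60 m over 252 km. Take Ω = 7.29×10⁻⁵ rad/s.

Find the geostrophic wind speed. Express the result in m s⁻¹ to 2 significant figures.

22 m s⁻¹

Coriolis parameter at 46°S:
f = 2Ω sin φ = 2 × 7.29×10⁻⁵ × sin 46° = 1.05×10⁻⁴ s⁻¹
Height gradient: |∂Z/∂n| = 60 m / 252000 m = 2.38×10⁻⁴
On a pressure surface, geostrophic balance gives V_g = (g/f)|∂Z/∂n|:
V_g = 9.81 × 2.38×10⁻⁴ / 1.05×10⁻⁴ = 22.3 m/s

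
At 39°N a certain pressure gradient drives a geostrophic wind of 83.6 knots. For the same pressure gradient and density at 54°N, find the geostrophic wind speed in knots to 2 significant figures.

65 knots

With the same pressure gradient and density, V_g ∝ 1/f ∝ 1/sin φ.
V₂ = V₁ · sin φ₁ / sin φ₂ = 83.6 × sin 39° / sin 54°
V₂ = 83.6 × 0.6293/0.8090 = 65 knots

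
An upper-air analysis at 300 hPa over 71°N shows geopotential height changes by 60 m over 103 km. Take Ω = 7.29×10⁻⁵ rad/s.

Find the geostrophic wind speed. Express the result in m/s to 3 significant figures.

Coriolis parameter at 71°N:
f = 2Ω sin φ = 2 × 7.29×10⁻⁵ × sin 71° = 1.38×10⁻⁴ s⁻¹
Height gradient: |∂Z/∂n| = 60 m / 103000 m = 5.83×10⁻⁴
On a pressure surface, geostrophic balance gives V_g = (g/f)|∂Z/∂n|:
V_g = 9.81 × 5.83×10⁻⁴ / 1.38×10⁻⁴ = 41.5 m/s

41.5 m/s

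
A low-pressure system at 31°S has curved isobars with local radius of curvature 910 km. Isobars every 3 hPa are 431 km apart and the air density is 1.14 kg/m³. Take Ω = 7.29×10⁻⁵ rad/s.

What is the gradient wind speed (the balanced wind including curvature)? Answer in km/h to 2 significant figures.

Coriolis parameter at 31°S:
f = 2Ω sin φ = 2 × 7.29×10⁻⁵ × sin 31° = 7.51×10⁻⁵ s⁻¹
Pressure gradient: |∂P/∂n| = 300 Pa / 431000 m = 6.96×10⁻⁴ Pa/m
Geostrophic speed: V_g = |∂P/∂n|/(fρ) = 6.96×10⁻⁴/(7.51×10⁻⁵ × 1.14) = 8.13 m/s
Around a low, centrifugal force acts outward with Coriolis, so pressure-gradient force balances both:
(1/ρ)|∂P/∂n| = fV + V²/R  →  V² + fR·V − fR·V_g = 0
With fR = 7.51×10⁻⁵ × 910×10³ m = 68.3 m/s:
V = [−fR + √((fR)² + 4 fR V_g)]/2 = [−68.3 + √(68.3² + 4×68.3×8.13)]/2 = 7.34 m/s
Subgeostrophic (V < V_g = 8.13 m/s), as expected around a low.
Converting: 7.34 m/s × 3.6 = 26 km/h

26 km/h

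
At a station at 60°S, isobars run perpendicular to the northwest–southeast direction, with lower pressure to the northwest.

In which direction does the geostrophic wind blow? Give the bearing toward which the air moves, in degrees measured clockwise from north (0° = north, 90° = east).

225°

The pressure-gradient force points toward the northwest (bearing 315°).
Geostrophic balance: in the Southern Hemisphere the Coriolis force deflects motion to the left, so the geostrophic wind blows 90° to the left of the pressure-gradient force (low pressure on the right).
Rotating 315° by 90° counterclockwise gives 225° — the wind blows toward the southwest.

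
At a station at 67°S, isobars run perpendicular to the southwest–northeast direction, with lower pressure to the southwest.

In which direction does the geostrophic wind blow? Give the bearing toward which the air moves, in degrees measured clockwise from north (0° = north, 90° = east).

The pressure-gradient force points toward the southwest (bearing 225°).
Geostrophic balance: in the Southern Hemisphere the Coriolis force deflects motion to the left, so the geostrophic wind blows 90° to the left of the pressure-gradient force (low pressure on the right).
Rotating 225° by 90° counterclockwise gives 135° — the wind blows toward the southeast.

135°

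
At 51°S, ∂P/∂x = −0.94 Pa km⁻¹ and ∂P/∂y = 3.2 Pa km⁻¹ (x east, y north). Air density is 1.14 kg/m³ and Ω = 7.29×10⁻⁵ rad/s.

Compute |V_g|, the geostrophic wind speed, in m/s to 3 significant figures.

25.8 m/s

Coriolis parameter at 51°S:
f = 2Ω sin φ = 2 × 7.29×10⁻⁵ × sin 51° = 1.13×10⁻⁴ s⁻¹
In the Southern Hemisphere f is negative: f = −1.13×10⁻⁴ s⁻¹.
Component geostrophic relations (x east, y north):
u_g = −(1/(fρ)) ∂P/∂y,  v_g = (1/(fρ)) ∂P/∂x
u_g = −(3.2×10⁻³)/(−1.13×10⁻⁴ × 1.14) = 24.8 m/s;  v_g = (−0.94×10⁻³)/(−1.13×10⁻⁴ × 1.14) = 7.28 m/s
|V_g| = √(u_g² + v_g²) = 25.8 m/s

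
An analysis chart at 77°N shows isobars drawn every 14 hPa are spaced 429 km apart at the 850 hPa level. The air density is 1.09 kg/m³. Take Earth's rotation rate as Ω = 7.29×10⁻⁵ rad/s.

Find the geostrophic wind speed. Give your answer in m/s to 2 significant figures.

Coriolis parameter at 77°N:
f = 2Ω sin φ = 2 × 7.29×10⁻⁵ × sin 77° = 1.42×10⁻⁴ s⁻¹
Pressure gradient: |∂P/∂n| = 1400 Pa / 429000 m = 3.26×10⁻³ Pa/m
Geostrophic balance (pressure-gradient force = Coriolis force):
V_g = (1/(fρ)) |∂P/∂n| = 3.26×10⁻³ / (1.42×10⁻⁴ × 1.09) = 21.1 m/s

21 m/s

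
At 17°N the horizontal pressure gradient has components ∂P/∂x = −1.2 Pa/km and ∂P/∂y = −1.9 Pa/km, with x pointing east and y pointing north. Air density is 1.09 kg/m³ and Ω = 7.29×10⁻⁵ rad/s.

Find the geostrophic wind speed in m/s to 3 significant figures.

Coriolis parameter at 17°N:
f = 2Ω sin φ = 2 × 7.29×10⁻⁵ × sin 17° = 4.26×10⁻⁵ s⁻¹
Component geostrophic relations (x east, y north):
u_g = −(1/(fρ)) ∂P/∂y,  v_g = (1/(fρ)) ∂P/∂x
u_g = −(−1.9×10⁻³)/(4.26×10⁻⁵ × 1.09) = 40.9 m/s;  v_g = (−1.2×10⁻³)/(4.26×10⁻⁵ × 1.09) = −25.8 m/s
|V_g| = √(u_g² + v_g²) = 48.4 m/s

48.4 m/s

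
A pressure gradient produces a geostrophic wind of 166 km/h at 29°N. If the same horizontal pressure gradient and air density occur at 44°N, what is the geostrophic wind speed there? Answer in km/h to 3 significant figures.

116 km/h

With the same pressure gradient and density, V_g ∝ 1/f ∝ 1/sin φ.
V₂ = V₁ · sin φ₁ / sin φ₂ = 166 × sin 29° / sin 44°
V₂ = 166 × 0.4848/0.6947 = 116 km/h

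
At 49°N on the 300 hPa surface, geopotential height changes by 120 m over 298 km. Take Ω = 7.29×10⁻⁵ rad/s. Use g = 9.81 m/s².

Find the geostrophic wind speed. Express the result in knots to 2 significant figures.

Coriolis parameter at 49°N:
f = 2Ω sin φ = 2 × 7.29×10⁻⁵ × sin 49° = 1.10×10⁻⁴ s⁻¹
Height gradient: |∂Z/∂n| = 120 m / 298000 m = 4.03×10⁻⁴
On a pressure surface, geostrophic balance gives V_g = (g/f)|∂Z/∂n|:
V_g = 9.81 × 4.03×10⁻⁴ / 1.10×10⁻⁴ = 35.9 m/s
Converting: 35.9 m/s × 1.944 = 70 knots

70 knots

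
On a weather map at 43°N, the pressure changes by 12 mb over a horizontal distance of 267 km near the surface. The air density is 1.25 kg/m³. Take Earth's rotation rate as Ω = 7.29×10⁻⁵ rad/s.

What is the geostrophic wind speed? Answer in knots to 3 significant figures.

70.3 knots

Coriolis parameter at 43°N:
f = 2Ω sin φ = 2 × 7.29×10⁻⁵ × sin 43° = 9.94×10⁻⁵ s⁻¹
Pressure gradient: |∂P/∂n| = 1200 Pa / 267000 m = 4.49×10⁻³ Pa/m
Geostrophic balance (pressure-gradient force = Coriolis force):
V_g = (1/(fρ)) |∂P/∂n| = 4.49×10⁻³ / (9.94×10⁻⁵ × 1.25) = 36.2 m/s
Converting: 36.2 m/s × 1.944 = 70.3 knots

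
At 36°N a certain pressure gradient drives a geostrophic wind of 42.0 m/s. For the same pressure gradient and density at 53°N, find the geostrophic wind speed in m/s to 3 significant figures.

With the same pressure gradient and density, V_g ∝ 1/f ∝ 1/sin φ.
V₂ = V₁ · sin φ₁ / sin φ₂ = 42.0 × sin 36° / sin 53°
V₂ = 42.0 × 0.5878/0.7986 = 30.9 m/s

30.9 m/s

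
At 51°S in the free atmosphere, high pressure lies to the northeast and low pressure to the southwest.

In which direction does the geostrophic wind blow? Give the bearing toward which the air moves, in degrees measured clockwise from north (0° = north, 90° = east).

The pressure-gradient force points toward the southwest (bearing 225°).
Geostrophic balance: in the Southern Hemisphere the Coriolis force deflects motion to the left, so the geostrophic wind blows 90° to the left of the pressure-gradient force (low pressure on the right).
Rotating 225° by 90° counterclockwise gives 135° — the wind blows toward the southeast.

135°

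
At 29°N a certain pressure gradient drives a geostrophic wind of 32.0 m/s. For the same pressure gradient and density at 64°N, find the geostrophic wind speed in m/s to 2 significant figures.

17 m/s

With the same pressure gradient and density, V_g ∝ 1/f ∝ 1/sin φ.
V₂ = V₁ · sin φ₁ / sin φ₂ = 32.0 × sin 29° / sin 64°
V₂ = 32.0 × 0.4848/0.8988 = 17 m/s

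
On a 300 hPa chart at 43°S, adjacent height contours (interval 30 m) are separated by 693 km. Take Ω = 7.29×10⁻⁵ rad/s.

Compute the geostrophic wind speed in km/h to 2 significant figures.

Coriolis parameter at 43°S:
f = 2Ω sin φ = 2 × 7.29×10⁻⁵ × sin 43° = 9.94×10⁻⁵ s⁻¹
Height gradient: |∂Z/∂n| = 30 m / 693000 m = 4.33×10⁻⁵
On a pressure surface, geostrophic balance gives V_g = (g/f)|∂Z/∂n|:
V_g = 9.81 × 4.33×10⁻⁵ / 9.94×10⁻⁵ = 4.27 m/s
Converting: 4.27 m/s × 3.6 = 15 km/h

15 km/h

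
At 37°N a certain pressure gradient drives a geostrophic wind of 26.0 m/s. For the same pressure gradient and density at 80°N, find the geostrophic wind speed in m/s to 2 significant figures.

16 m/s

With the same pressure gradient and density, V_g ∝ 1/f ∝ 1/sin φ.
V₂ = V₁ · sin φ₁ / sin φ₂ = 26.0 × sin 37° / sin 80°
V₂ = 26.0 × 0.6018/0.9848 = 16 m/s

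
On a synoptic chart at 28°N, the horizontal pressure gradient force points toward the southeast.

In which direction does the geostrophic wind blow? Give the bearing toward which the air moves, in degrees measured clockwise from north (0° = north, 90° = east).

The pressure-gradient force points toward the southeast (bearing 135°).
Geostrophic balance: in the Northern Hemisphere the Coriolis force deflects motion to the right, so the geostrophic wind blows 90° to the right of the pressure-gradient force (low pressure on the left).
Rotating 135° by 90° clockwise gives 225° — the wind blows toward the southwest.

225°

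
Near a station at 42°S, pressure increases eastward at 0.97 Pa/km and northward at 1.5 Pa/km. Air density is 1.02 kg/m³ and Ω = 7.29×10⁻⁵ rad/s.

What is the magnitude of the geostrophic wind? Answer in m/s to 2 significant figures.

18 m/s

Coriolis parameter at 42°S:
f = 2Ω sin φ = 2 × 7.29×10⁻⁵ × sin 42° = 9.76×10⁻⁵ s⁻¹
In the Southern Hemisphere f is negative: f = −9.76×10⁻⁵ s⁻¹.
Component geostrophic relations (x east, y north):
u_g = −(1/(fρ)) ∂P/∂y,  v_g = (1/(fρ)) ∂P/∂x
u_g = −(1.5×10⁻³)/(−9.76×10⁻⁵ × 1.02) = 15.1 m/s;  v_g = (0.97×10⁻³)/(−9.76×10⁻⁵ × 1.02) = −9.75 m/s
|V_g| = √(u_g² + v_g²) = 18.0 m/s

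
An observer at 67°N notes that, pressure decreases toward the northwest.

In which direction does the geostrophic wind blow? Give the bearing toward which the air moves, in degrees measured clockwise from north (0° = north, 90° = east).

045°

The pressure-gradient force points toward the northwest (bearing 315°).
Geostrophic balance: in the Northern Hemisphere the Coriolis force deflects motion to the right, so the geostrophic wind blows 90° to the right of the pressure-gradient force (low pressure on the left).
Rotating 315° by 90° clockwise gives 045° — the wind blows toward the northeast.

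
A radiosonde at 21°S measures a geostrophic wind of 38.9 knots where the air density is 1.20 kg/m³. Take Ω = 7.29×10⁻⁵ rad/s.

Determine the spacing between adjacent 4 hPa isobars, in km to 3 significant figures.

Coriolis parameter at 21°S:
f = 2Ω sin φ = 2 × 7.29×10⁻⁵ × sin 21° = 5.23×10⁻⁵ s⁻¹
Wind speed in SI: 38.9 knots = 20.0 m/s
Geostrophic balance rearranged: |∂P/∂n| = f ρ V_g
|∂P/∂n| = 5.23×10⁻⁵ × 1.20 × 20.0 = 1.25×10⁻³ Pa/m
Isobar spacing: Δn = ΔP/|∂P/∂n| = 400 Pa / 1.25×10⁻³ Pa/m = 318790 m ≈ 319 km

319 km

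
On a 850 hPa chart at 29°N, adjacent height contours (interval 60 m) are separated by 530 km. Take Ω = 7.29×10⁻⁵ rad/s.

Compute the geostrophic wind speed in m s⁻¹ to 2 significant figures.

Coriolis parameter at 29°N:
f = 2Ω sin φ = 2 × 7.29×10⁻⁵ × sin 29° = 7.07×10⁻⁵ s⁻¹
Height gradient: |∂Z/∂n| = 60 m / 530000 m = 1.13×10⁻⁴
On a pressure surface, geostrophic balance gives V_g = (g/f)|∂Z/∂n|:
V_g = 9.81 × 1.13×10⁻⁴ / 7.07×10⁻⁵ = 15.7 m/s

16 m s⁻¹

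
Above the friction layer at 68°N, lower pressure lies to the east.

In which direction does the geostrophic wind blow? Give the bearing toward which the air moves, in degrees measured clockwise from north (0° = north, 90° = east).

The pressure-gradient force points toward the east (bearing 090°).
Geostrophic balance: in the Northern Hemisphere the Coriolis force deflects motion to the right, so the geostrophic wind blows 90° to the right of the pressure-gradient force (low pressure on the left).
Rotating 090° by 90° clockwise gives 180° — the wind blows toward the south.

180°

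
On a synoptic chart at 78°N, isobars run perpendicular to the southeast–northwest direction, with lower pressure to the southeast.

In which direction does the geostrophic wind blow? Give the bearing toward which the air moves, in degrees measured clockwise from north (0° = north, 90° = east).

The pressure-gradient force points toward the southeast (bearing 135°).
Geostrophic balance: in the Northern Hemisphere the Coriolis force deflects motion to the right, so the geostrophic wind blows 90° to the right of the pressure-gradient force (low pressure on the left).
Rotating 135° by 90° clockwise gives 225° — the wind blows toward the southwest.

225°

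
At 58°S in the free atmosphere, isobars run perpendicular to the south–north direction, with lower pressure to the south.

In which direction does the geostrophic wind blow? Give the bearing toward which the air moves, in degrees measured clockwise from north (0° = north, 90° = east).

The pressure-gradient force points toward the south (bearing 180°).
Geostrophic balance: in the Southern Hemisphere the Coriolis force deflects motion to the left, so the geostrophic wind blows 90° to the left of the pressure-gradient force (low pressure on the right).
Rotating 180° by 90° counterclockwise gives 090° — the wind blows toward the east.

090°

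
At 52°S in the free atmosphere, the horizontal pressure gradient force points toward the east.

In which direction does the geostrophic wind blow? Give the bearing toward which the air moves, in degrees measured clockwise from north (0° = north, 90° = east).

000°

The pressure-gradient force points toward the east (bearing 090°).
Geostrophic balance: in the Southern Hemisphere the Coriolis force deflects motion to the left, so the geostrophic wind blows 90° to the left of the pressure-gradient force (low pressure on the right).
Rotating 090° by 90° counterclockwise gives 000° — the wind blows toward the north.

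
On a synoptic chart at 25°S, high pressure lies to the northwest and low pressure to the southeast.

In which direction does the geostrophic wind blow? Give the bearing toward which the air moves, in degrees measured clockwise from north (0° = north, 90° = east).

The pressure-gradient force points toward the southeast (bearing 135°).
Geostrophic balance: in the Southern Hemisphere the Coriolis force deflects motion to the left, so the geostrophic wind blows 90° to the left of the pressure-gradient force (low pressure on the right).
Rotating 135° by 90° counterclockwise gives 045° — the wind blows toward the northeast.

045°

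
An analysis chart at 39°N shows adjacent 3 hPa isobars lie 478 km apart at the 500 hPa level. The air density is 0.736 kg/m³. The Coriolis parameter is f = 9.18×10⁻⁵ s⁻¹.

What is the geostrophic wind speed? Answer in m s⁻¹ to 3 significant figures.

9.29 m s⁻¹

Pressure gradient: |∂P/∂n| = 300 Pa / 478000 m = 6.28×10⁻⁴ Pa/m
Geostrophic balance (pressure-gradient force = Coriolis force):
V_g = (1/(fρ)) |∂P/∂n| = 6.28×10⁻⁴ / (9.18×10⁻⁵ × 0.736) = 9.29 m/s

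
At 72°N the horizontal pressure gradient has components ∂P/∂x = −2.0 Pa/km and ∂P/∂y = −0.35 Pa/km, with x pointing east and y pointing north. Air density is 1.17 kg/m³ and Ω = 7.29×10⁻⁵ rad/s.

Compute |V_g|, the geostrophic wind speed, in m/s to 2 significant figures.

Coriolis parameter at 72°N:
f = 2Ω sin φ = 2 × 7.29×10⁻⁵ × sin 72° = 1.39×10⁻⁴ s⁻¹
Component geostrophic relations (x east, y north):
u_g = −(1/(fρ)) ∂P/∂y,  v_g = (1/(fρ)) ∂P/∂x
u_g = −(−0.35×10⁻³)/(1.39×10⁻⁴ × 1.17) = 2.16 m/s;  v_g = (−2.0×10⁻³)/(1.39×10⁻⁴ × 1.17) = −12.3 m/s
|V_g| = √(u_g² + v_g²) = 12.5 m/s

13 m/s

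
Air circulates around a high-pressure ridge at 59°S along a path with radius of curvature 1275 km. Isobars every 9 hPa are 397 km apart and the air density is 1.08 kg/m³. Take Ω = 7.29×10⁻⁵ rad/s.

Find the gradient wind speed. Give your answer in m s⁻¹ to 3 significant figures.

Coriolis parameter at 59°S:
f = 2Ω sin φ = 2 × 7.29×10⁻⁵ × sin 59° = 1.25×10⁻⁴ s⁻¹
Pressure gradient: |∂P/∂n| = 900 Pa / 397000 m = 2.27×10⁻³ Pa/m
Geostrophic speed: V_g = |∂P/∂n|/(fρ) = 2.27×10⁻³/(1.25×10⁻⁴ × 1.08) = 16.8 m/s
Around a high, pressure-gradient force acts outward with centrifugal, so Coriolis balances both:
fV = (1/ρ)|∂P/∂n| + V²/R  →  V² − fR·V + fR·V_g = 0
With fR = 1.25×10⁻⁴ × 1275×10³ m = 159 m/s:
V = [fR − √((fR)² − 4 fR V_g)]/2 = [159 − √(159² − 4×159×16.8)]/2 = 19.1 m/s
Supergeostrophic (V > V_g = 16.8 m/s), as expected around a high.

19.1 m s⁻¹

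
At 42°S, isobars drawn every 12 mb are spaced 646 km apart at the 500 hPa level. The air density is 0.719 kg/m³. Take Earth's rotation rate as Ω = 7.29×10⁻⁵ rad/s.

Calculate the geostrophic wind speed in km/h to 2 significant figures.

Coriolis parameter at 42°S:
f = 2Ω sin φ = 2 × 7.29×10⁻⁵ × sin 42° = 9.76×10⁻⁵ s⁻¹
Pressure gradient: |∂P/∂n| = 1200 Pa / 646000 m = 1.86×10⁻³ Pa/m
Geostrophic balance (pressure-gradient force = Coriolis force):
V_g = (1/(fρ)) |∂P/∂n| = 1.86×10⁻³ / (9.76×10⁻⁵ × 0.719) = 26.5 m/s
Converting: 26.5 m/s × 3.6 = 95 km/h

95 km/h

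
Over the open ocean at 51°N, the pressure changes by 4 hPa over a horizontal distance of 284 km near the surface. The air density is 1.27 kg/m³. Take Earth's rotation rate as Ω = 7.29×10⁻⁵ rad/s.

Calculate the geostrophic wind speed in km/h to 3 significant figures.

35.2 km/h

Coriolis parameter at 51°N:
f = 2Ω sin φ = 2 × 7.29×10⁻⁵ × sin 51° = 1.13×10⁻⁴ s⁻¹
Pressure gradient: |∂P/∂n| = 400 Pa / 284000 m = 1.41×10⁻³ Pa/m
Geostrophic balance (pressure-gradient force = Coriolis force):
V_g = (1/(fρ)) |∂P/∂n| = 1.41×10⁻³ / (1.13×10⁻⁴ × 1.27) = 9.79 m/s
Converting: 9.79 m/s × 3.6 = 35.2 km/h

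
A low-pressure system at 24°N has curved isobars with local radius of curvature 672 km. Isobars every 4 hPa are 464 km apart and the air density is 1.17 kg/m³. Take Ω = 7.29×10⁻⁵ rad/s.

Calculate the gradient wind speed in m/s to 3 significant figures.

Coriolis parameter at 24°N:
f = 2Ω sin φ = 2 × 7.29×10⁻⁵ × sin 24° = 5.93×10⁻⁵ s⁻¹
Pressure gradient: |∂P/∂n| = 400 Pa / 464000 m = 8.62×10⁻⁴ Pa/m
Geostrophic speed: V_g = |∂P/∂n|/(fρ) = 8.62×10⁻⁴/(5.93×10⁻⁵ × 1.17) = 12.4 m/s
Around a low, centrifugal force acts outward with Coriolis, so pressure-gradient force balances both:
(1/ρ)|∂P/∂n| = fV + V²/R  →  V² + fR·V − fR·V_g = 0
With fR = 5.93×10⁻⁵ × 672×10³ m = 39.9 m/s:
V = [−fR + √((fR)² + 4 fR V_g)]/2 = [−39.9 + √(39.9² + 4×39.9×12.4)]/2 = 9.94 m/s
Subgeostrophic (V < V_g = 12.4 m/s), as expected around a low.

9.94 m/s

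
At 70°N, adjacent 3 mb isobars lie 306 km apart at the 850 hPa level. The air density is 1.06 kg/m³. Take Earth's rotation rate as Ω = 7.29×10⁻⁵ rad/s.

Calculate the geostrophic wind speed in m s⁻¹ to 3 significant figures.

6.75 m s⁻¹

Coriolis parameter at 70°N:
f = 2Ω sin φ = 2 × 7.29×10⁻⁵ × sin 70° = 1.37×10⁻⁴ s⁻¹
Pressure gradient: |∂P/∂n| = 300 Pa / 306000 m = 9.80×10⁻⁴ Pa/m
Geostrophic balance (pressure-gradient force = Coriolis force):
V_g = (1/(fρ)) |∂P/∂n| = 9.80×10⁻⁴ / (1.37×10⁻⁴ × 1.06) = 6.75 m/s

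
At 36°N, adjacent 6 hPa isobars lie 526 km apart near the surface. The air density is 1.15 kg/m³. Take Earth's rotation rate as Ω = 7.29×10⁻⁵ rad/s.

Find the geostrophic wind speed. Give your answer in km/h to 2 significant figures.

42 km/h

Coriolis parameter at 36°N:
f = 2Ω sin φ = 2 × 7.29×10⁻⁵ × sin 36° = 8.57×10⁻⁵ s⁻¹
Pressure gradient: |∂P/∂n| = 600 Pa / 526000 m = 1.14×10⁻³ Pa/m
Geostrophic balance (pressure-gradient force = Coriolis force):
V_g = (1/(fρ)) |∂P/∂n| = 1.14×10⁻³ / (8.57×10⁻⁵ × 1.15) = 11.6 m/s
Converting: 11.6 m/s × 3.6 = 42 km/h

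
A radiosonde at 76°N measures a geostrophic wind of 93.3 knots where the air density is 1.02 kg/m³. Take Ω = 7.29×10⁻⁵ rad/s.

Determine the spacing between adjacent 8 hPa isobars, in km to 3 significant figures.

116 km

Coriolis parameter at 76°N:
f = 2Ω sin φ = 2 × 7.29×10⁻⁵ × sin 76° = 1.41×10⁻⁴ s⁻¹
Wind speed in SI: 93.3 knots = 48.0 m/s
Geostrophic balance rearranged: |∂P/∂n| = f ρ V_g
|∂P/∂n| = 1.41×10⁻⁴ × 1.02 × 48.0 = 6.93×10⁻³ Pa/m
Isobar spacing: Δn = ΔP/|∂P/∂n| = 800 Pa / 6.93×10⁻³ Pa/m = 115507 m ≈ 116 km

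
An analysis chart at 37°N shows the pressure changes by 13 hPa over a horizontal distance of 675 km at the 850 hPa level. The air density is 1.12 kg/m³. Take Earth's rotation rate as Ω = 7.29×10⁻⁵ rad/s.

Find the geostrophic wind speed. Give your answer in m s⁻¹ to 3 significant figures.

19.6 m s⁻¹

Coriolis parameter at 37°N:
f = 2Ω sin φ = 2 × 7.29×10⁻⁵ × sin 37° = 8.77×10⁻⁵ s⁻¹
Pressure gradient: |∂P/∂n| = 1300 Pa / 675000 m = 1.93×10⁻³ Pa/m
Geostrophic balance (pressure-gradient force = Coriolis force):
V_g = (1/(fρ)) |∂P/∂n| = 1.93×10⁻³ / (8.77×10⁻⁵ × 1.12) = 19.6 m/s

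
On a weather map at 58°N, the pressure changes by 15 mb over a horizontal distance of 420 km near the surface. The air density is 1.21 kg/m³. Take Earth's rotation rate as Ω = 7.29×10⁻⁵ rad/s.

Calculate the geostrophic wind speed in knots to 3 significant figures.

46.4 knots

Coriolis parameter at 58°N:
f = 2Ω sin φ = 2 × 7.29×10⁻⁵ × sin 58° = 1.24×10⁻⁴ s⁻¹
Pressure gradient: |∂P/∂n| = 1500 Pa / 420000 m = 3.57×10⁻³ Pa/m
Geostrophic balance (pressure-gradient force = Coriolis force):
V_g = (1/(fρ)) |∂P/∂n| = 3.57×10⁻³ / (1.24×10⁻⁴ × 1.21) = 23.9 m/s
Converting: 23.9 m/s × 1.944 = 46.4 knots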